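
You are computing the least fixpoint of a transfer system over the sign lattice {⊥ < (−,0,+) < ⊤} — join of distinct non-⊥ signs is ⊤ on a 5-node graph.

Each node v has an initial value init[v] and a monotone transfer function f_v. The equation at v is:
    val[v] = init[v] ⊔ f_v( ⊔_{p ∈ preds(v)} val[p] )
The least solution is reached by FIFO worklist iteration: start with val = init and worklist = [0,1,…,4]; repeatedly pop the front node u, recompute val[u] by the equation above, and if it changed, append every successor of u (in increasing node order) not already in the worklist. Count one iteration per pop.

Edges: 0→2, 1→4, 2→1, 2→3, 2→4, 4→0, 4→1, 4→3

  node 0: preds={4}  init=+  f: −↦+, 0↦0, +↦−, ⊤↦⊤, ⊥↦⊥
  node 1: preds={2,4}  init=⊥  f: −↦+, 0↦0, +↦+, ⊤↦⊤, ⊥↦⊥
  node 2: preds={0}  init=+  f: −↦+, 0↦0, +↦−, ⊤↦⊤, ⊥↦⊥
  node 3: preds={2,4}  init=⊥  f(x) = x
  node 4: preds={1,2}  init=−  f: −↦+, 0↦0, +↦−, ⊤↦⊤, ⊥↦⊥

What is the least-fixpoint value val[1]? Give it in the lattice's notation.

⊤

Trace (9 dequeues):
  [1] u=0 | in − | out + | ==
  [2] u=1 | in ⊤ | out ⊤ | prev ⊥ | push {}
  [3] u=2 | in + | out ⊤ | prev + | push {1}
  [4] u=3 | in ⊤ | out ⊤ | prev ⊥ | push {}
  [5] u=4 | in ⊤ | out ⊤ | prev − | push {0,3}
  [6] u=1 | in ⊤ | out ⊤ | ==
  [7] u=0 | in ⊤ | out ⊤ | prev + | push {2}
  [8] u=3 | in ⊤ | out ⊤ | ==
  [9] u=2 | in ⊤ | out ⊤ | ==

Converged values:
  [0] ⊤
  [1] ⊤
  [2] ⊤
  [3] ⊤
  [4] ⊤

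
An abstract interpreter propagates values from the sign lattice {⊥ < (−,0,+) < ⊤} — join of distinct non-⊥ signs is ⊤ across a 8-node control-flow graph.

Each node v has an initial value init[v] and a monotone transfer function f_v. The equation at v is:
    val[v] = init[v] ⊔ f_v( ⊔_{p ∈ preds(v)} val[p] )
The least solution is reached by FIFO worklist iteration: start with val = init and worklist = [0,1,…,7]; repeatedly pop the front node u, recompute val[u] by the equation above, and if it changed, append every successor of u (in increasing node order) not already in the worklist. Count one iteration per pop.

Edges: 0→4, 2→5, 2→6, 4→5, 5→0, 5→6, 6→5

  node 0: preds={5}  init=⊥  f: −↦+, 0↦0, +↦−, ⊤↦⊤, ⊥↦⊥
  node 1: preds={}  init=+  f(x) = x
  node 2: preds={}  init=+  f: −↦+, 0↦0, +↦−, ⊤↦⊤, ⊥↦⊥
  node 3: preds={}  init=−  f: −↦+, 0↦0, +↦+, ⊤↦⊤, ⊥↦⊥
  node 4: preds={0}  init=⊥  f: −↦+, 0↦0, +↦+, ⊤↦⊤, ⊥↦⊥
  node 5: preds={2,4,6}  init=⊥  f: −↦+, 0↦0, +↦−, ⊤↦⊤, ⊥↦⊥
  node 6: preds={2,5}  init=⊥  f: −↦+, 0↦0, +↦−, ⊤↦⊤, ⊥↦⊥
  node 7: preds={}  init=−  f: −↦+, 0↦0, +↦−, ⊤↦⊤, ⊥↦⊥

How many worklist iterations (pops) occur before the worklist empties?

Worklist (16 pops):
  #1 pop 0: in=⊥ → ⊥ (no change)
  #2 pop 1: in=⊥ → + (no change)
  #3 pop 2: in=⊥ → + (no change)
  #4 pop 3: in=⊥ → − (no change)
  #5 pop 4: in=⊥ → ⊥ (no change)
  #6 pop 5: in=+ → − (was ⊥); enqueue [0]
  #7 pop 6: in=⊤ → ⊤ (was ⊥); enqueue [5]
  #8 pop 7: in=⊥ → − (no change)
  #9 pop 0: in=− → + (was ⊥); enqueue [4]
  #10 pop 5: in=⊤ → ⊤ (was −); enqueue [0,6]
  #11 pop 4: in=+ → + (was ⊥); enqueue [5]
  #12 pop 0: in=⊤ → ⊤ (was +); enqueue [4]
  #13 pop 6: in=⊤ → ⊤ (no change)
  #14 pop 5: in=⊤ → ⊤ (no change)
  #15 pop 4: in=⊤ → ⊤ (was +); enqueue [5]
  #16 pop 5: in=⊤ → ⊤ (no change)

Fixpoint:
  val[0] = ⊤
  val[1] = +
  val[2] = +
  val[3] = −
  val[4] = ⊤
  val[5] = ⊤
  val[6] = ⊤
  val[7] = −

16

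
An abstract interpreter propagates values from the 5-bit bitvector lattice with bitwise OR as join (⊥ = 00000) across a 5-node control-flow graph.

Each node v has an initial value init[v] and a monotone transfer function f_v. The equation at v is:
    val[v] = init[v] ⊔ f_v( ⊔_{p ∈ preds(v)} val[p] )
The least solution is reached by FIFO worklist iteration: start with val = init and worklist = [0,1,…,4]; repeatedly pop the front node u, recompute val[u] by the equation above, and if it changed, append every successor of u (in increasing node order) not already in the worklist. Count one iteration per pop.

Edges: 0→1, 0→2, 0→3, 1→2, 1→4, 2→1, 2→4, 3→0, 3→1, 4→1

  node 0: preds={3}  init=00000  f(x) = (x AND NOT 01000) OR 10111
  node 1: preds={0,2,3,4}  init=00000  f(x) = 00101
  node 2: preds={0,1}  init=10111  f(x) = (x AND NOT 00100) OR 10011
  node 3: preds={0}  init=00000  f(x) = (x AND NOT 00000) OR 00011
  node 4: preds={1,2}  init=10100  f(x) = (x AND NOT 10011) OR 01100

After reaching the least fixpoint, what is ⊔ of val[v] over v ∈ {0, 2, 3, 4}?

Trace (7 dequeues):
  [1] u=0 | in 00000 | out 10111 | prev 00000 | push {}
  [2] u=1 | in 10111 | out 00101 | prev 00000 | push {}
  [3] u=2 | in 10111 | out 10111 | ==
  [4] u=3 | in 10111 | out 10111 | prev 00000 | push {0,1}
  [5] u=4 | in 10111 | out 11100 | prev 10100 | push {}
  [6] u=0 | in 10111 | out 10111 | ==
  [7] u=1 | in 11111 | out 00101 | ==

Converged values:
  [0] 10111
  [1] 00101
  [2] 10111
  [3] 10111
  [4] 11100

11111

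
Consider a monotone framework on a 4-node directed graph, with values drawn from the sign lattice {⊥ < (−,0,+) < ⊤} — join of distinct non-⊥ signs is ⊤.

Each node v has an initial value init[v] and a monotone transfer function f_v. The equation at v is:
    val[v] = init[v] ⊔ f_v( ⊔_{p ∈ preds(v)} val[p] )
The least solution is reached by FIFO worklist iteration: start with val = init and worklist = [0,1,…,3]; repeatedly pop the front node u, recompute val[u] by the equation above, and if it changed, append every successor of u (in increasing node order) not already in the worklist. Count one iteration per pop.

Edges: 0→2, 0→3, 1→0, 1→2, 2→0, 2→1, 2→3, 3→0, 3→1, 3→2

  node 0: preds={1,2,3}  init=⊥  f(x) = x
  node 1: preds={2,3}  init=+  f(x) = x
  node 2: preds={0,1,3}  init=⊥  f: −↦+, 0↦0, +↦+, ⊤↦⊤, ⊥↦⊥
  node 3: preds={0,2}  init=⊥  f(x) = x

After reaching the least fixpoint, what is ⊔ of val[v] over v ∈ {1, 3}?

Trace (7 dequeues):
  [1] u=0 | in + | out + | prev ⊥ | push {}
  [2] u=1 | in ⊥ | out + | ==
  [3] u=2 | in + | out + | prev ⊥ | push {0,1}
  [4] u=3 | in + | out + | prev ⊥ | push {2}
  [5] u=0 | in + | out + | ==
  [6] u=1 | in + | out + | ==
  [7] u=2 | in + | out + | ==

Converged values:
  [0] +
  [1] +
  [2] +
  [3] +

+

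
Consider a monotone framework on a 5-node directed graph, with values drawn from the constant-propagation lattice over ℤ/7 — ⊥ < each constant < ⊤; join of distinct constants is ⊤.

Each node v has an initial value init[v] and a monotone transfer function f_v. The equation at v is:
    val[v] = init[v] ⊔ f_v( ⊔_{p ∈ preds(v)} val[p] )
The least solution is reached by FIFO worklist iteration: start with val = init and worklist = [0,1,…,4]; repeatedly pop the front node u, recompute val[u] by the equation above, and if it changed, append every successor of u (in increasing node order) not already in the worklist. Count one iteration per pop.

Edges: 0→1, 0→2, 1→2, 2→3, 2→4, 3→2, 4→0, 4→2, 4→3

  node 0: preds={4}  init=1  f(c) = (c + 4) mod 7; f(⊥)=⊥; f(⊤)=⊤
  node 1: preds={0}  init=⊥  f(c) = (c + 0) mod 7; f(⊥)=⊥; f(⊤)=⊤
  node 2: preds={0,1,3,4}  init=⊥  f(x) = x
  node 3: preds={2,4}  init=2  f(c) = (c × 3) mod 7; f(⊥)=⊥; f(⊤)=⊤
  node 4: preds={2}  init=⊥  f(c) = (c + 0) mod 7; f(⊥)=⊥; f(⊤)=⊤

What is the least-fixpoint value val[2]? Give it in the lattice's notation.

Trace (10 dequeues):
  [1] u=0 | in ⊥ | out 1 | ==
  [2] u=1 | in 1 | out 1 | prev ⊥ | push {}
  [3] u=2 | in ⊤ | out ⊤ | prev ⊥ | push {}
  [4] u=3 | in ⊤ | out ⊤ | prev 2 | push {2}
  [5] u=4 | in ⊤ | out ⊤ | prev ⊥ | push {0,3}
  [6] u=2 | in ⊤ | out ⊤ | ==
  [7] u=0 | in ⊤ | out ⊤ | prev 1 | push {1,2}
  [8] u=3 | in ⊤ | out ⊤ | ==
  [9] u=1 | in ⊤ | out ⊤ | prev 1 | push {}
  [10] u=2 | in ⊤ | out ⊤ | ==

Converged values:
  [0] ⊤
  [1] ⊤
  [2] ⊤
  [3] ⊤
  [4] ⊤

⊤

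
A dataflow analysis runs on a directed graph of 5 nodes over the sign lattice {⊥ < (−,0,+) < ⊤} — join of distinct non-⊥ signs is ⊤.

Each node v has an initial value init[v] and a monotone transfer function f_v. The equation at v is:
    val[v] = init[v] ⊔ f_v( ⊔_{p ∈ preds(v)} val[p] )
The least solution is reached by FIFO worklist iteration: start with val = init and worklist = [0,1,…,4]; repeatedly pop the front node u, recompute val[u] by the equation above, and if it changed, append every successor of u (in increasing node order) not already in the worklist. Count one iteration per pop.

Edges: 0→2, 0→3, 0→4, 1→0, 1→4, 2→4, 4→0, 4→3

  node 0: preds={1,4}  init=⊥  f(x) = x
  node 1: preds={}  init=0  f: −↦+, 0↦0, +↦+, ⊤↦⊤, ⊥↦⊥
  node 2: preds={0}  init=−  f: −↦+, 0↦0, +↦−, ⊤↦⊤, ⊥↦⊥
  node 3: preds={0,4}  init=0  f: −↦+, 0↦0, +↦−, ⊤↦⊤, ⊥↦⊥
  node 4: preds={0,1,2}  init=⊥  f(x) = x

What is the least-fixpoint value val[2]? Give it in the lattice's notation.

Trace (9 dequeues):
  [1] u=0 | in 0 | out 0 | prev ⊥ | push {}
  [2] u=1 | in ⊥ | out 0 | ==
  [3] u=2 | in 0 | out ⊤ | prev − | push {}
  [4] u=3 | in 0 | out 0 | ==
  [5] u=4 | in ⊤ | out ⊤ | prev ⊥ | push {0,3}
  [6] u=0 | in ⊤ | out ⊤ | prev 0 | push {2,4}
  [7] u=3 | in ⊤ | out ⊤ | prev 0 | push {}
  [8] u=2 | in ⊤ | out ⊤ | ==
  [9] u=4 | in ⊤ | out ⊤ | ==

Converged values:
  [0] ⊤
  [1] 0
  [2] ⊤
  [3] ⊤
  [4] ⊤

⊤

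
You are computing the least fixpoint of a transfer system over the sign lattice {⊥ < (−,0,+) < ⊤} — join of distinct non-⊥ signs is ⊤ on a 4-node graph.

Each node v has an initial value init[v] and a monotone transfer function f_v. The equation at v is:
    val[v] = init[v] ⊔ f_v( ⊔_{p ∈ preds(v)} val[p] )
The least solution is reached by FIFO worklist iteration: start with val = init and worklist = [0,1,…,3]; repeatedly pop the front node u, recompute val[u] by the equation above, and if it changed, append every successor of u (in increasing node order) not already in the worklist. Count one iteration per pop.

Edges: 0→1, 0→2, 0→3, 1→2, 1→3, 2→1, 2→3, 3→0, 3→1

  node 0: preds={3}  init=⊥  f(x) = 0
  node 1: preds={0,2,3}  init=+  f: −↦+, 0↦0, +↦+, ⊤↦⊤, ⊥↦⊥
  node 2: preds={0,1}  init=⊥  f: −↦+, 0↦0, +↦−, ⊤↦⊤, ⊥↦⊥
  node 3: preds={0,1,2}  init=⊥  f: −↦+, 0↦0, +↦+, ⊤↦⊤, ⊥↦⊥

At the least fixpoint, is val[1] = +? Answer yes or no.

no

Trace (6 dequeues):
  [1] u=0 | in ⊥ | out 0 | prev ⊥ | push {}
  [2] u=1 | in 0 | out ⊤ | prev + | push {}
  [3] u=2 | in ⊤ | out ⊤ | prev ⊥ | push {1}
  [4] u=3 | in ⊤ | out ⊤ | prev ⊥ | push {0}
  [5] u=1 | in ⊤ | out ⊤ | ==
  [6] u=0 | in ⊤ | out 0 | ==

Converged values:
  [0] 0
  [1] ⊤
  [2] ⊤
  [3] ⊤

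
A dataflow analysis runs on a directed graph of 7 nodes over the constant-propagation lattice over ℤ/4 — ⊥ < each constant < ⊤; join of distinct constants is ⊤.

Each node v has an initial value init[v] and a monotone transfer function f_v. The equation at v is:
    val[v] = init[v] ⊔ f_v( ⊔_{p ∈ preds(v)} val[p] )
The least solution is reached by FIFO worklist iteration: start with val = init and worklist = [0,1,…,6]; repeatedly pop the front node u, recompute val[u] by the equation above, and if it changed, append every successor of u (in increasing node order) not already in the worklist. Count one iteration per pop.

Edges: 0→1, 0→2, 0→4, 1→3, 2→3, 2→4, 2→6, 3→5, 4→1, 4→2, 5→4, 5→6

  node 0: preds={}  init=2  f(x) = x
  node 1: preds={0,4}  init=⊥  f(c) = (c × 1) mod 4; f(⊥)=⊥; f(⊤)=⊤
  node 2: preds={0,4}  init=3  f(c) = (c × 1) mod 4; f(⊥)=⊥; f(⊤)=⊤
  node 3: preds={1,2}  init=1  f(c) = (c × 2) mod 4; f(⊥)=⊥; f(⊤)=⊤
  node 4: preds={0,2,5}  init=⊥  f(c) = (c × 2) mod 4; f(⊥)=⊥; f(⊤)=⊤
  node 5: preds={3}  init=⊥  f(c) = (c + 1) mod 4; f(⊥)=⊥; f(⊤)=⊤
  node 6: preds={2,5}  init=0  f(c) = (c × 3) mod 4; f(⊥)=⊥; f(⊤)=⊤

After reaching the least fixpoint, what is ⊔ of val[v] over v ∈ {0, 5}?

⊤

Trace (11 dequeues):
  [1] u=0 | in ⊥ | out 2 | ==
  [2] u=1 | in 2 | out 2 | prev ⊥ | push {}
  [3] u=2 | in 2 | out ⊤ | prev 3 | push {}
  [4] u=3 | in ⊤ | out ⊤ | prev 1 | push {}
  [5] u=4 | in ⊤ | out ⊤ | prev ⊥ | push {1,2}
  [6] u=5 | in ⊤ | out ⊤ | prev ⊥ | push {4}
  [7] u=6 | in ⊤ | out ⊤ | prev 0 | push {}
  [8] u=1 | in ⊤ | out ⊤ | prev 2 | push {3}
  [9] u=2 | in ⊤ | out ⊤ | ==
  [10] u=4 | in ⊤ | out ⊤ | ==
  [11] u=3 | in ⊤ | out ⊤ | ==

Converged values:
  [0] 2
  [1] ⊤
  [2] ⊤
  [3] ⊤
  [4] ⊤
  [5] ⊤
  [6] ⊤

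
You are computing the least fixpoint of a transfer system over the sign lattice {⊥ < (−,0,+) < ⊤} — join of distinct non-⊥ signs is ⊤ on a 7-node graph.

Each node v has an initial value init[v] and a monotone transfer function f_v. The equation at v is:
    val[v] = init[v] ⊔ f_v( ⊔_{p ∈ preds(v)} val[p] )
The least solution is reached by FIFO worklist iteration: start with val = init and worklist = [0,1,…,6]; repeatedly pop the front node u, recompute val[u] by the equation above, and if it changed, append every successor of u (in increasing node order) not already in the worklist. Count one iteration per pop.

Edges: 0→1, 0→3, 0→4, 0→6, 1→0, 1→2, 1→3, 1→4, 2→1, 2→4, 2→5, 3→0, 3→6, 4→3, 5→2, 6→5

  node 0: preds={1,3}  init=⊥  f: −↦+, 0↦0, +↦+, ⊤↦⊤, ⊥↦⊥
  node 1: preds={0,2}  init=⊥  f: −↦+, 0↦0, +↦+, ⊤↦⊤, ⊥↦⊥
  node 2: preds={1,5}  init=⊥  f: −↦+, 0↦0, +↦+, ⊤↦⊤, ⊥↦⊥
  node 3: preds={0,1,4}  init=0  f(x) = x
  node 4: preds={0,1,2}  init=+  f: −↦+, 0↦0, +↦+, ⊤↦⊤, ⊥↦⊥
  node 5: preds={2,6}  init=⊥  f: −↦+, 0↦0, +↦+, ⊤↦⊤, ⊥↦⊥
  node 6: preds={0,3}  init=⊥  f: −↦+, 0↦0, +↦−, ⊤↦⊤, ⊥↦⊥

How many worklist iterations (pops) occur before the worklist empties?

Trace (17 dequeues):
  [1] u=0 | in 0 | out 0 | prev ⊥ | push {}
  [2] u=1 | in 0 | out 0 | prev ⊥ | push {0}
  [3] u=2 | in 0 | out 0 | prev ⊥ | push {1}
  [4] u=3 | in ⊤ | out ⊤ | prev 0 | push {}
  [5] u=4 | in 0 | out ⊤ | prev + | push {3}
  [6] u=5 | in 0 | out 0 | prev ⊥ | push {2}
  [7] u=6 | in ⊤ | out ⊤ | prev ⊥ | push {5}
  [8] u=0 | in ⊤ | out ⊤ | prev 0 | push {4,6}
  [9] u=1 | in ⊤ | out ⊤ | prev 0 | push {0}
  [10] u=3 | in ⊤ | out ⊤ | ==
  [11] u=2 | in ⊤ | out ⊤ | prev 0 | push {1}
  [12] u=5 | in ⊤ | out ⊤ | prev 0 | push {2}
  [13] u=4 | in ⊤ | out ⊤ | ==
  [14] u=6 | in ⊤ | out ⊤ | ==
  [15] u=0 | in ⊤ | out ⊤ | ==
  [16] u=1 | in ⊤ | out ⊤ | ==
  [17] u=2 | in ⊤ | out ⊤ | ==

Converged values:
  [0] ⊤
  [1] ⊤
  [2] ⊤
  [3] ⊤
  [4] ⊤
  [5] ⊤
  [6] ⊤

17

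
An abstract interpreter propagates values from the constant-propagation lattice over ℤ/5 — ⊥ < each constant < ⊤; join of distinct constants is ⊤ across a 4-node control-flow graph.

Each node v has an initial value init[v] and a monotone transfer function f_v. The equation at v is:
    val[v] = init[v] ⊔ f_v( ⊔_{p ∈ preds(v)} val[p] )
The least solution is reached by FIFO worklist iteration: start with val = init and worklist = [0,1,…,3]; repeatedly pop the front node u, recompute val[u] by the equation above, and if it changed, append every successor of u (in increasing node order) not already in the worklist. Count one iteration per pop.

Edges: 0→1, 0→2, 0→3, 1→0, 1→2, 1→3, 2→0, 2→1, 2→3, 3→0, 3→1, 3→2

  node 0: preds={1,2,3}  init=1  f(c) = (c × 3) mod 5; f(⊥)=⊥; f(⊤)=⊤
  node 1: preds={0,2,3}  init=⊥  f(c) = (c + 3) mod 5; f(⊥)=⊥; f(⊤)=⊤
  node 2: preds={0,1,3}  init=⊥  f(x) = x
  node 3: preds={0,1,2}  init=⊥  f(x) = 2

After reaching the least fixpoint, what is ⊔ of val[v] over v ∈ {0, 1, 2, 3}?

⊤

Worklist (9 pops):
  #1 pop 0: in=⊥ → 1 (no change)
  #2 pop 1: in=1 → 4 (was ⊥); enqueue [0]
  #3 pop 2: in=⊤ → ⊤ (was ⊥); enqueue [1]
  #4 pop 3: in=⊤ → 2 (was ⊥); enqueue [2]
  #5 pop 0: in=⊤ → ⊤ (was 1); enqueue [3]
  #6 pop 1: in=⊤ → ⊤ (was 4); enqueue [0]
  #7 pop 2: in=⊤ → ⊤ (no change)
  #8 pop 3: in=⊤ → 2 (no change)
  #9 pop 0: in=⊤ → ⊤ (no change)

Fixpoint:
  val[0] = ⊤
  val[1] = ⊤
  val[2] = ⊤
  val[3] = 2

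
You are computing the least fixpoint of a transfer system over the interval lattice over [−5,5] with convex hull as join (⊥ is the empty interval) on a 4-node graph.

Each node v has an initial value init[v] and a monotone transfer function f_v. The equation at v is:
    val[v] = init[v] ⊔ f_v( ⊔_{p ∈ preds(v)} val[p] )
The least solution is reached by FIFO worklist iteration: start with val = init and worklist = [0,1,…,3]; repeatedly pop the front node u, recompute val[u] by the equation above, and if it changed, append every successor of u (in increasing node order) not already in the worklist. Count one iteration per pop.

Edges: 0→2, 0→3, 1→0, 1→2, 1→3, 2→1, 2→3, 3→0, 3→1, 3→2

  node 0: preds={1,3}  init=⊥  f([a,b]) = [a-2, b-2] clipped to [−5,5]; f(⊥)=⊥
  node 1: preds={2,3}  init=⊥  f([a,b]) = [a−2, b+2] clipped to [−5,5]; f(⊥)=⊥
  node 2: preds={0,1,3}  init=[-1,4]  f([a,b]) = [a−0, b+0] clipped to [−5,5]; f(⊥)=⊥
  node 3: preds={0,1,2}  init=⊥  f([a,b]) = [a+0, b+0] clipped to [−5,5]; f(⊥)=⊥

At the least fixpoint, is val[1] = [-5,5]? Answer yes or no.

Worklist (11 pops):
  #1 pop 0: in=⊥ → ⊥ (no change)
  #2 pop 1: in=[-1,4] → [-3,5] (was ⊥); enqueue [0]
  #3 pop 2: in=[-3,5] → [-3,5] (was [-1,4]); enqueue [1]
  #4 pop 3: in=[-3,5] → [-3,5] (was ⊥); enqueue [2]
  #5 pop 0: in=[-3,5] → [-5,3] (was ⊥); enqueue [3]
  #6 pop 1: in=[-3,5] → [-5,5] (was [-3,5]); enqueue [0]
  #7 pop 2: in=[-5,5] → [-5,5] (was [-3,5]); enqueue [1]
  #8 pop 3: in=[-5,5] → [-5,5] (was [-3,5]); enqueue [2]
  #9 pop 0: in=[-5,5] → [-5,3] (no change)
  #10 pop 1: in=[-5,5] → [-5,5] (no change)
  #11 pop 2: in=[-5,5] → [-5,5] (no change)

Fixpoint:
  val[0] = [-5,3]
  val[1] = [-5,5]
  val[2] = [-5,5]
  val[3] = [-5,5]

yes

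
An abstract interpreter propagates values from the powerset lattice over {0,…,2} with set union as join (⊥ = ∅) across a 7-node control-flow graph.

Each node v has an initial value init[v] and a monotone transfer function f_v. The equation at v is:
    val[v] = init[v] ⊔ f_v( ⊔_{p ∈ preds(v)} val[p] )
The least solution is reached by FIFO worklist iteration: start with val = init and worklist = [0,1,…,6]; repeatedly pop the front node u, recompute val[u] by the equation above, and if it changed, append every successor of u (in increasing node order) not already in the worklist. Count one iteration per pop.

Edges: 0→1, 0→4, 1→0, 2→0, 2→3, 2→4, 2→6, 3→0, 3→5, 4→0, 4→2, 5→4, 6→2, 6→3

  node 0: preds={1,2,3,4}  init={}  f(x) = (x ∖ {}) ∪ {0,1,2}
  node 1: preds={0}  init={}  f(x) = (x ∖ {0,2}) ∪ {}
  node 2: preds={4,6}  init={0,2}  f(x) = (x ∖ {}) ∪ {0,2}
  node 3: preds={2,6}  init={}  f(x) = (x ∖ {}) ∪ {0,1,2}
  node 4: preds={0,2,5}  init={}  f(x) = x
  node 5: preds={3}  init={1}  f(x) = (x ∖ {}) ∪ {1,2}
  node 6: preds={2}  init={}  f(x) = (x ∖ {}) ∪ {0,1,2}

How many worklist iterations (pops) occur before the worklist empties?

13

Worklist (13 pops):
  #1 pop 0: in={0,2} → {0,1,2} (was {}); enqueue []
  #2 pop 1: in={0,1,2} → {1} (was {}); enqueue [0]
  #3 pop 2: in={} → {0,2} (no change)
  #4 pop 3: in={0,2} → {0,1,2} (was {}); enqueue []
  #5 pop 4: in={0,1,2} → {0,1,2} (was {}); enqueue [2]
  #6 pop 5: in={0,1,2} → {0,1,2} (was {1}); enqueue [4]
  #7 pop 6: in={0,2} → {0,1,2} (was {}); enqueue [3]
  #8 pop 0: in={0,1,2} → {0,1,2} (no change)
  #9 pop 2: in={0,1,2} → {0,1,2} (was {0,2}); enqueue [0,6]
  #10 pop 4: in={0,1,2} → {0,1,2} (no change)
  #11 pop 3: in={0,1,2} → {0,1,2} (no change)
  #12 pop 0: in={0,1,2} → {0,1,2} (no change)
  #13 pop 6: in={0,1,2} → {0,1,2} (no change)

Fixpoint:
  val[0] = {0,1,2}
  val[1] = {1}
  val[2] = {0,1,2}
  val[3] = {0,1,2}
  val[4] = {0,1,2}
  val[5] = {0,1,2}
  val[6] = {0,1,2}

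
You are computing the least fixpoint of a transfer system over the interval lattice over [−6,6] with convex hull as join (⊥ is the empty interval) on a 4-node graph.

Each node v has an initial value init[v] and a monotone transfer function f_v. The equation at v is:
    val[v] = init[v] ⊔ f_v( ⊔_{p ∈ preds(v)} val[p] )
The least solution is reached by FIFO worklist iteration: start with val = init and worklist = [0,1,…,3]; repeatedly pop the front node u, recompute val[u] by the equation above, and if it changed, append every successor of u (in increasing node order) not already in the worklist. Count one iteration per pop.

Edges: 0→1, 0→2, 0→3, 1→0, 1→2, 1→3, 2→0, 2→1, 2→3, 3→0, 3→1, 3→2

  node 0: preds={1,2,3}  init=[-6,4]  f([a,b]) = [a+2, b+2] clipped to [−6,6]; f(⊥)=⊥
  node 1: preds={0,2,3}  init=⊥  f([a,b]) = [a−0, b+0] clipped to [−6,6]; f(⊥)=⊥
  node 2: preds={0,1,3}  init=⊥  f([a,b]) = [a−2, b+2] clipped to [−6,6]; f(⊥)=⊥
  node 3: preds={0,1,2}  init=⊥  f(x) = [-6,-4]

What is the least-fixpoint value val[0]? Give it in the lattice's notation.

[-6,6]

Trace (9 dequeues):
  [1] u=0 | in ⊥ | out [-6,4] | ==
  [2] u=1 | in [-6,4] | out [-6,4] | prev ⊥ | push {0}
  [3] u=2 | in [-6,4] | out [-6,6] | prev ⊥ | push {1}
  [4] u=3 | in [-6,6] | out [-6,-4] | prev ⊥ | push {2}
  [5] u=0 | in [-6,6] | out [-6,6] | prev [-6,4] | push {3}
  [6] u=1 | in [-6,6] | out [-6,6] | prev [-6,4] | push {0}
  [7] u=2 | in [-6,6] | out [-6,6] | ==
  [8] u=3 | in [-6,6] | out [-6,-4] | ==
  [9] u=0 | in [-6,6] | out [-6,6] | ==

Converged values:
  [0] [-6,6]
  [1] [-6,6]
  [2] [-6,6]
  [3] [-6,-4]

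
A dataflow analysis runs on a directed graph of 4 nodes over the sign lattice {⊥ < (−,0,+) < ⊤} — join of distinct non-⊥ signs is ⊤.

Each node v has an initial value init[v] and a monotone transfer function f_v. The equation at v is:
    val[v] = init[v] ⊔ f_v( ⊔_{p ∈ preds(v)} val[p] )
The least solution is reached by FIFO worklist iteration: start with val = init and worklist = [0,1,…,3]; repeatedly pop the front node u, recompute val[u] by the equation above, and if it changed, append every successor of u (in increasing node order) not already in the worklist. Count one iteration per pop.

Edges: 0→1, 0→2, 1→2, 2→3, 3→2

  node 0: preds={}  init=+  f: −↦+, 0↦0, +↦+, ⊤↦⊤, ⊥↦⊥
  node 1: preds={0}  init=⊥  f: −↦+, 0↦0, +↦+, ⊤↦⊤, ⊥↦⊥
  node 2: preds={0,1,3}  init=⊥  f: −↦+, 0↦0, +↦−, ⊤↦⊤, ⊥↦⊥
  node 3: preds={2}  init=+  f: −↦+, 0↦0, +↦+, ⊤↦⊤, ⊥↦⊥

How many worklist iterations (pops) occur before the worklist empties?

4

Iteration log — 4 steps:
  step 1. node 0  ⊔preds=⊥  new=+  stable
  step 2. node 1  ⊔preds=+  new=+  old=⊥  +wl: 
  step 3. node 2  ⊔preds=+  new=−  old=⊥  +wl: 
  step 4. node 3  ⊔preds=−  new=+  stable

Least fixpoint reached:
  node 0: +
  node 1: +
  node 2: −
  node 3: +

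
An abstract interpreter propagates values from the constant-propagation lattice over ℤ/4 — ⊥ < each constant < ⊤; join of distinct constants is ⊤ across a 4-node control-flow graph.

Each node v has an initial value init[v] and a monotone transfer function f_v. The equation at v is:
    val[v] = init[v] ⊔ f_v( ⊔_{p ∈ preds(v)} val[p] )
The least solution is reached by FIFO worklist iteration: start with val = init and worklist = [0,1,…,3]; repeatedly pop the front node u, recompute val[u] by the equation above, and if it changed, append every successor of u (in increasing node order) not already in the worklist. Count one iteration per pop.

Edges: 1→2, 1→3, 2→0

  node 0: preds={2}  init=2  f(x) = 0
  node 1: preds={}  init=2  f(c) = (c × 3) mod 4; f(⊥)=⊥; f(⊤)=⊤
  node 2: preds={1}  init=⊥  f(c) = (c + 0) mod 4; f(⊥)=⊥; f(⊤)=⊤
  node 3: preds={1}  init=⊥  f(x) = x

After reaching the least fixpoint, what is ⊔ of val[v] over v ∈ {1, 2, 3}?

Iteration log — 5 steps:
  step 1. node 0  ⊔preds=⊥  new=⊤  old=2  +wl: 
  step 2. node 1  ⊔preds=⊥  new=2  stable
  step 3. node 2  ⊔preds=2  new=2  old=⊥  +wl: 0
  step 4. node 3  ⊔preds=2  new=2  old=⊥  +wl: 
  step 5. node 0  ⊔preds=2  new=⊤  stable

Least fixpoint reached:
  node 0: ⊤
  node 1: 2
  node 2: 2
  node 3: 2

2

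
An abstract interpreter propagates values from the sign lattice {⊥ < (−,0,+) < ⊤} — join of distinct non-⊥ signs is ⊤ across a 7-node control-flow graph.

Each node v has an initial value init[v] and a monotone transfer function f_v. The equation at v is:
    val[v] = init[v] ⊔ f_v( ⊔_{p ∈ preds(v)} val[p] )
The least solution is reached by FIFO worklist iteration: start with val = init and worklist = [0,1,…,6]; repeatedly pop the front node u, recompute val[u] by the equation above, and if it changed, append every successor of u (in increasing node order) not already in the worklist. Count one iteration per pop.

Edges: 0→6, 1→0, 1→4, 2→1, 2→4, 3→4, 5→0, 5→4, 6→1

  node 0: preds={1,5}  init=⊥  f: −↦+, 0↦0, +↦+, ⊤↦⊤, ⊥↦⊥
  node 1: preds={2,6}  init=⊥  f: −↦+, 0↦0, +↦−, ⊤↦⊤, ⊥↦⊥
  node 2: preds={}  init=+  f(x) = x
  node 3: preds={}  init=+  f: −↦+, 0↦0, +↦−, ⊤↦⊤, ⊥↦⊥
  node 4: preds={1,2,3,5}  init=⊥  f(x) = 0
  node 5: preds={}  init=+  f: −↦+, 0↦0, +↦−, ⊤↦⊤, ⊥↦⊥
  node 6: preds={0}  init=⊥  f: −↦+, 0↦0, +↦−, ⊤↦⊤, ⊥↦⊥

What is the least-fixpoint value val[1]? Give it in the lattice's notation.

Trace (13 dequeues):
  [1] u=0 | in + | out + | prev ⊥ | push {}
  [2] u=1 | in + | out − | prev ⊥ | push {0}
  [3] u=2 | in ⊥ | out + | ==
  [4] u=3 | in ⊥ | out + | ==
  [5] u=4 | in ⊤ | out 0 | prev ⊥ | push {}
  [6] u=5 | in ⊥ | out + | ==
  [7] u=6 | in + | out − | prev ⊥ | push {1}
  [8] u=0 | in ⊤ | out ⊤ | prev + | push {6}
  [9] u=1 | in ⊤ | out ⊤ | prev − | push {0,4}
  [10] u=6 | in ⊤ | out ⊤ | prev − | push {1}
  [11] u=0 | in ⊤ | out ⊤ | ==
  [12] u=4 | in ⊤ | out 0 | ==
  [13] u=1 | in ⊤ | out ⊤ | ==

Converged values:
  [0] ⊤
  [1] ⊤
  [2] +
  [3] +
  [4] 0
  [5] +
  [6] ⊤

⊤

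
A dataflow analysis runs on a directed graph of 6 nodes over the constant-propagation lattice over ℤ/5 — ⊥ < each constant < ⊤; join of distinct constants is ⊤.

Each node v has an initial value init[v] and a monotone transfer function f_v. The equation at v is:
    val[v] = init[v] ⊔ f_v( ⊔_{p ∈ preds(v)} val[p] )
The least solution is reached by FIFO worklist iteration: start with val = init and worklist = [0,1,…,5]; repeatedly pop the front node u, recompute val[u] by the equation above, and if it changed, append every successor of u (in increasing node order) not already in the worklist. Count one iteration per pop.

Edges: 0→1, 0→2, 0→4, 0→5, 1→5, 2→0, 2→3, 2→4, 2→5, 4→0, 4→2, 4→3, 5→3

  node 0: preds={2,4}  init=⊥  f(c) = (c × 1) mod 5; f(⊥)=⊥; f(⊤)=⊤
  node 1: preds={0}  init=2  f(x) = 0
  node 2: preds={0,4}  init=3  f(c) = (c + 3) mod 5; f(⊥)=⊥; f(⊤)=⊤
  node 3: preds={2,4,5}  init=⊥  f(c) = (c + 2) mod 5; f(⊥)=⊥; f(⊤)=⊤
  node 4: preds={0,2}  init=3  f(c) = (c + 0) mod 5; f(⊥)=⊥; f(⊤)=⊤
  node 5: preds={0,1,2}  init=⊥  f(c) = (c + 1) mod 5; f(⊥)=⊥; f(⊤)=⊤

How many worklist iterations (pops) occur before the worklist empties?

Worklist (12 pops):
  #1 pop 0: in=3 → 3 (was ⊥); enqueue []
  #2 pop 1: in=3 → ⊤ (was 2); enqueue []
  #3 pop 2: in=3 → ⊤ (was 3); enqueue [0]
  #4 pop 3: in=⊤ → ⊤ (was ⊥); enqueue []
  #5 pop 4: in=⊤ → ⊤ (was 3); enqueue [2,3]
  #6 pop 5: in=⊤ → ⊤ (was ⊥); enqueue []
  #7 pop 0: in=⊤ → ⊤ (was 3); enqueue [1,4,5]
  #8 pop 2: in=⊤ → ⊤ (no change)
  #9 pop 3: in=⊤ → ⊤ (no change)
  #10 pop 1: in=⊤ → ⊤ (no change)
  #11 pop 4: in=⊤ → ⊤ (no change)
  #12 pop 5: in=⊤ → ⊤ (no change)

Fixpoint:
  val[0] = ⊤
  val[1] = ⊤
  val[2] = ⊤
  val[3] = ⊤
  val[4] = ⊤
  val[5] = ⊤

12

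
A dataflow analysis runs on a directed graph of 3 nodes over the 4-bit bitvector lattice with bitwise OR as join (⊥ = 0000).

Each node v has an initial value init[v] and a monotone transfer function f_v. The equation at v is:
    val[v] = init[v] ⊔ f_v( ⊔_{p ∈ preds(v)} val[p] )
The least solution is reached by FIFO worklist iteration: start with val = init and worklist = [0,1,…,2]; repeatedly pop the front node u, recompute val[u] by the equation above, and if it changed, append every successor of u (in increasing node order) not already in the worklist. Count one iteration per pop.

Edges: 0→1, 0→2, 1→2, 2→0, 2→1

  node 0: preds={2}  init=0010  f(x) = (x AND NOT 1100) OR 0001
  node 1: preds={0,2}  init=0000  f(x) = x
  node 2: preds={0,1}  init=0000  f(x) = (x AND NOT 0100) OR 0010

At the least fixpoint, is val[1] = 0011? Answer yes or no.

yes

Trace (5 dequeues):
  [1] u=0 | in 0000 | out 0011 | prev 0010 | push {}
  [2] u=1 | in 0011 | out 0011 | prev 0000 | push {}
  [3] u=2 | in 0011 | out 0011 | prev 0000 | push {0,1}
  [4] u=0 | in 0011 | out 0011 | ==
  [5] u=1 | in 0011 | out 0011 | ==

Converged values:
  [0] 0011
  [1] 0011
  [2] 0011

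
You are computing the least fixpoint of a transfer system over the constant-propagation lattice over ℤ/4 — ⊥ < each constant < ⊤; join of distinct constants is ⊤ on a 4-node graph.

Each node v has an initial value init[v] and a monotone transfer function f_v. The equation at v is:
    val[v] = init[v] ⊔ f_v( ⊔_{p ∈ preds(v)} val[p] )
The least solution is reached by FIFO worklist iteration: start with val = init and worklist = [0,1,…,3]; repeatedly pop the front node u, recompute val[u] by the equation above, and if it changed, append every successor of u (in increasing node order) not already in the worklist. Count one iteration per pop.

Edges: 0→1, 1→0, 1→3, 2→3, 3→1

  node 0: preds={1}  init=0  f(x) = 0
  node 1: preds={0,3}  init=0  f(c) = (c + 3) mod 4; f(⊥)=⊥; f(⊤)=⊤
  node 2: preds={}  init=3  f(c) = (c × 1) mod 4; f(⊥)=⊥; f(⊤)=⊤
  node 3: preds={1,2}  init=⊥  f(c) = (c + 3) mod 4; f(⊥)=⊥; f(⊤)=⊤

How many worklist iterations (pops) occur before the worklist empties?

Trace (6 dequeues):
  [1] u=0 | in 0 | out 0 | ==
  [2] u=1 | in 0 | out ⊤ | prev 0 | push {0}
  [3] u=2 | in ⊥ | out 3 | ==
  [4] u=3 | in ⊤ | out ⊤ | prev ⊥ | push {1}
  [5] u=0 | in ⊤ | out 0 | ==
  [6] u=1 | in ⊤ | out ⊤ | ==

Converged values:
  [0] 0
  [1] ⊤
  [2] 3
  [3] ⊤

6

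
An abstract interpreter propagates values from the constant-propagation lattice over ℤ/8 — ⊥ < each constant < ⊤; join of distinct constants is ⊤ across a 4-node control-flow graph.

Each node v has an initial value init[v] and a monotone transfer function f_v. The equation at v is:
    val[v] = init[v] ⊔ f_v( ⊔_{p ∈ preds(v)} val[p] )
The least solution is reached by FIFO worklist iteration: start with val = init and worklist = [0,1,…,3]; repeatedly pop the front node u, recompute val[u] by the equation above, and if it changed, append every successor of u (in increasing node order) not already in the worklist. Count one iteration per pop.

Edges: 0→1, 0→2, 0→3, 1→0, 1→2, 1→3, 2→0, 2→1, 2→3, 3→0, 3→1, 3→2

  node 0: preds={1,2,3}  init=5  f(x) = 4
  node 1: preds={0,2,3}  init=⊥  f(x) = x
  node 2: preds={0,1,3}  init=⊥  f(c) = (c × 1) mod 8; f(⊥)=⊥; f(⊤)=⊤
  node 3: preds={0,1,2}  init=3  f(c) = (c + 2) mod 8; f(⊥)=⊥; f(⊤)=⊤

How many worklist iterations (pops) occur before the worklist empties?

Iteration log — 7 steps:
  step 1. node 0  ⊔preds=3  new=⊤  old=5  +wl: 
  step 2. node 1  ⊔preds=⊤  new=⊤  old=⊥  +wl: 0
  step 3. node 2  ⊔preds=⊤  new=⊤  old=⊥  +wl: 1
  step 4. node 3  ⊔preds=⊤  new=⊤  old=3  +wl: 2
  step 5. node 0  ⊔preds=⊤  new=⊤  stable
  step 6. node 1  ⊔preds=⊤  new=⊤  stable
  step 7. node 2  ⊔preds=⊤  new=⊤  stable

Least fixpoint reached:
  node 0: ⊤
  node 1: ⊤
  node 2: ⊤
  node 3: ⊤

7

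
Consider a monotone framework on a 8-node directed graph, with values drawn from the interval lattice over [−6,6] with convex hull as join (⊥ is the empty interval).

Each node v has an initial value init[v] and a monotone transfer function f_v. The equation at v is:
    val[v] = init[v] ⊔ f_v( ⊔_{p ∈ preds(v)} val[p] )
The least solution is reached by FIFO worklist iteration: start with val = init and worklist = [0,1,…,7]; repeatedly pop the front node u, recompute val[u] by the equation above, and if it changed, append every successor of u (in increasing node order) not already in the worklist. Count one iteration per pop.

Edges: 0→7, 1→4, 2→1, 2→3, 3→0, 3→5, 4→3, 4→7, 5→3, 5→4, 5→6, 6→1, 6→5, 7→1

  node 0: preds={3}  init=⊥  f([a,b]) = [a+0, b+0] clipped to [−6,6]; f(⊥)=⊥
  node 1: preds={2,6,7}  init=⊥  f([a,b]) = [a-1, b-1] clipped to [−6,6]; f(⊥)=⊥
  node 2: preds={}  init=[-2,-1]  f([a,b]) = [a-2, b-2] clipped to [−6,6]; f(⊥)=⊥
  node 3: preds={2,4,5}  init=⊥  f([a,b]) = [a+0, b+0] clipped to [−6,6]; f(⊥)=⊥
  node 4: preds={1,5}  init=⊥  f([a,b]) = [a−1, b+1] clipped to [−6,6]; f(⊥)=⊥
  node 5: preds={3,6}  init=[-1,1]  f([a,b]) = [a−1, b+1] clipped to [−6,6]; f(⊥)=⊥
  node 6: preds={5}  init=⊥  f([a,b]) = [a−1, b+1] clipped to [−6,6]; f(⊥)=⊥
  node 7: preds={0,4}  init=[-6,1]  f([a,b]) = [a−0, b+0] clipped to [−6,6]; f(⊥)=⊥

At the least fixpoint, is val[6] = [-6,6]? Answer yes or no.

Worklist (33 pops):
  #1 pop 0: in=⊥ → ⊥ (no change)
  #2 pop 1: in=[-6,1] → [-6,0] (was ⊥); enqueue []
  #3 pop 2: in=⊥ → [-2,-1] (no change)
  #4 pop 3: in=[-2,1] → [-2,1] (was ⊥); enqueue [0]
  #5 pop 4: in=[-6,1] → [-6,2] (was ⊥); enqueue [3]
  #6 pop 5: in=[-2,1] → [-3,2] (was [-1,1]); enqueue [4]
  #7 pop 6: in=[-3,2] → [-4,3] (was ⊥); enqueue [1,5]
  #8 pop 7: in=[-6,2] → [-6,2] (was [-6,1]); enqueue []
  #9 pop 0: in=[-2,1] → [-2,1] (was ⊥); enqueue [7]
  #10 pop 3: in=[-6,2] → [-6,2] (was [-2,1]); enqueue [0]
  #11 pop 4: in=[-6,2] → [-6,3] (was [-6,2]); enqueue [3]
  #12 pop 1: in=[-6,3] → [-6,2] (was [-6,0]); enqueue [4]
  #13 pop 5: in=[-6,3] → [-6,4] (was [-3,2]); enqueue [6]
  #14 pop 7: in=[-6,3] → [-6,3] (was [-6,2]); enqueue [1]
  #15 pop 0: in=[-6,2] → [-6,2] (was [-2,1]); enqueue [7]
  #16 pop 3: in=[-6,4] → [-6,4] (was [-6,2]); enqueue [0,5]
  #17 pop 4: in=[-6,4] → [-6,5] (was [-6,3]); enqueue [3]
  #18 pop 6: in=[-6,4] → [-6,5] (was [-4,3]); enqueue []
  #19 pop 1: in=[-6,5] → [-6,4] (was [-6,2]); enqueue [4]
  #20 pop 7: in=[-6,5] → [-6,5] (was [-6,3]); enqueue [1]
  #21 pop 0: in=[-6,4] → [-6,4] (was [-6,2]); enqueue [7]
  #22 pop 5: in=[-6,5] → [-6,6] (was [-6,4]); enqueue [6]
  #23 pop 3: in=[-6,6] → [-6,6] (was [-6,4]); enqueue [0,5]
  #24 pop 4: in=[-6,6] → [-6,6] (was [-6,5]); enqueue [3]
  #25 pop 1: in=[-6,5] → [-6,4] (no change)
  #26 pop 7: in=[-6,6] → [-6,6] (was [-6,5]); enqueue [1]
  #27 pop 6: in=[-6,6] → [-6,6] (was [-6,5]); enqueue []
  #28 pop 0: in=[-6,6] → [-6,6] (was [-6,4]); enqueue [7]
  #29 pop 5: in=[-6,6] → [-6,6] (no change)
  #30 pop 3: in=[-6,6] → [-6,6] (no change)
  #31 pop 1: in=[-6,6] → [-6,5] (was [-6,4]); enqueue [4]
  #32 pop 7: in=[-6,6] → [-6,6] (no change)
  #33 pop 4: in=[-6,6] → [-6,6] (no change)

Fixpoint:
  val[0] = [-6,6]
  val[1] = [-6,5]
  val[2] = [-2,-1]
  val[3] = [-6,6]
  val[4] = [-6,6]
  val[5] = [-6,6]
  val[6] = [-6,6]
  val[7] = [-6,6]

yes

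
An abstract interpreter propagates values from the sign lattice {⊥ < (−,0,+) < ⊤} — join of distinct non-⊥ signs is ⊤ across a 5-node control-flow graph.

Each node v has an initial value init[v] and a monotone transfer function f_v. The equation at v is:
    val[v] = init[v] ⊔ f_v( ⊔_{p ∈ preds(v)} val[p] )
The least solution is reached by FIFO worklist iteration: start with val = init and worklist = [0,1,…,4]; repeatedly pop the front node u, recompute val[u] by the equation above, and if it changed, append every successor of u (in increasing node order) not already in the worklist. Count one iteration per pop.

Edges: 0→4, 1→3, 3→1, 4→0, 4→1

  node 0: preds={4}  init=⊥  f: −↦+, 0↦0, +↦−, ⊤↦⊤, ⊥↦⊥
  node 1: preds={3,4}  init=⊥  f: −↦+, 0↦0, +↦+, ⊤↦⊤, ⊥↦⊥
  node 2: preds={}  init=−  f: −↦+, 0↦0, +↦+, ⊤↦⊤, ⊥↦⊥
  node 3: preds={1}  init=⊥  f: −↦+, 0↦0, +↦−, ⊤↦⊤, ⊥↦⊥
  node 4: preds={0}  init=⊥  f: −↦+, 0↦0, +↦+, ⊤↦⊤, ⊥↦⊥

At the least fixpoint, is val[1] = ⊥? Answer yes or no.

yes

Trace (5 dequeues):
  [1] u=0 | in ⊥ | out ⊥ | ==
  [2] u=1 | in ⊥ | out ⊥ | ==
  [3] u=2 | in ⊥ | out − | ==
  [4] u=3 | in ⊥ | out ⊥ | ==
  [5] u=4 | in ⊥ | out ⊥ | ==

Converged values:
  [0] ⊥
  [1] ⊥
  [2] −
  [3] ⊥
  [4] ⊥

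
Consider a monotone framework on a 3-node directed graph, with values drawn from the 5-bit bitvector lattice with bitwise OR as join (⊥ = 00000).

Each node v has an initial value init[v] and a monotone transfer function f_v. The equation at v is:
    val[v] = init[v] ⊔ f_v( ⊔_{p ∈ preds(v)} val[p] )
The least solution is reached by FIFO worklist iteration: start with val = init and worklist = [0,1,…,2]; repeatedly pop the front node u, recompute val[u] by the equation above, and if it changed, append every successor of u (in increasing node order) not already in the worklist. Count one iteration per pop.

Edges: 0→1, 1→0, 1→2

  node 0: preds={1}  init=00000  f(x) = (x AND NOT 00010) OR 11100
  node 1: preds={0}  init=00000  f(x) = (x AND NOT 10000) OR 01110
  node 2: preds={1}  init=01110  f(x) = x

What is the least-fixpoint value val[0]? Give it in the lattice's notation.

Trace (4 dequeues):
  [1] u=0 | in 00000 | out 11100 | prev 00000 | push {}
  [2] u=1 | in 11100 | out 01110 | prev 00000 | push {0}
  [3] u=2 | in 01110 | out 01110 | ==
  [4] u=0 | in 01110 | out 11100 | ==

Converged values:
  [0] 11100
  [1] 01110
  [2] 01110

11100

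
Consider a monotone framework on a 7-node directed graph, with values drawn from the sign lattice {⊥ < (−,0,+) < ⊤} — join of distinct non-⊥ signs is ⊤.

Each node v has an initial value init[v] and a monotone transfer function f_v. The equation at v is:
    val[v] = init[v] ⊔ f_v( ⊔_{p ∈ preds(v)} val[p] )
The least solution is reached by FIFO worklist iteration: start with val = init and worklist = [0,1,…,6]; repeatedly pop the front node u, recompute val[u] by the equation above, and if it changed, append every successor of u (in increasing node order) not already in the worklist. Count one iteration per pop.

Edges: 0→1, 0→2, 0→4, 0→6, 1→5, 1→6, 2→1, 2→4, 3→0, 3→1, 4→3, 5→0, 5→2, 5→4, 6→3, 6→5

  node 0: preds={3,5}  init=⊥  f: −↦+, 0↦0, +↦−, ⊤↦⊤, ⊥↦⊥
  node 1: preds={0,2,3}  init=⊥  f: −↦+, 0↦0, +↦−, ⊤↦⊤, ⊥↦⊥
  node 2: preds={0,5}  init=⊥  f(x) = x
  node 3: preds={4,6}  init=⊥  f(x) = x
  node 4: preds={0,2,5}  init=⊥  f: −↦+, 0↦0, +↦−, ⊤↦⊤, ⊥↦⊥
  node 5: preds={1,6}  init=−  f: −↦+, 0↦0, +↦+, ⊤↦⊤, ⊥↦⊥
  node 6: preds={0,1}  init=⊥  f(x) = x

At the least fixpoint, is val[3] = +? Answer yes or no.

Iteration log — 15 steps:
  step 1. node 0  ⊔preds=−  new=+  old=⊥  +wl: 
  step 2. node 1  ⊔preds=+  new=−  old=⊥  +wl: 
  step 3. node 2  ⊔preds=⊤  new=⊤  old=⊥  +wl: 1
  step 4. node 3  ⊔preds=⊥  new=⊥  stable
  step 5. node 4  ⊔preds=⊤  new=⊤  old=⊥  +wl: 3
  step 6. node 5  ⊔preds=−  new=⊤  old=−  +wl: 0,2,4
  step 7. node 6  ⊔preds=⊤  new=⊤  old=⊥  +wl: 5
  step 8. node 1  ⊔preds=⊤  new=⊤  old=−  +wl: 6
  step 9. node 3  ⊔preds=⊤  new=⊤  old=⊥  +wl: 1
  step 10. node 0  ⊔preds=⊤  new=⊤  old=+  +wl: 
  step 11. node 2  ⊔preds=⊤  new=⊤  stable
  step 12. node 4  ⊔preds=⊤  new=⊤  stable
  step 13. node 5  ⊔preds=⊤  new=⊤  stable
  step 14. node 6  ⊔preds=⊤  new=⊤  stable
  step 15. node 1  ⊔preds=⊤  new=⊤  stable

Least fixpoint reached:
  node 0: ⊤
  node 1: ⊤
  node 2: ⊤
  node 3: ⊤
  node 4: ⊤
  node 5: ⊤
  node 6: ⊤

no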